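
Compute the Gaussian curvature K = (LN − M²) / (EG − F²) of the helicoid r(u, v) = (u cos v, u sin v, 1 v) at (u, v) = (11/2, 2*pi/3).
K = -16/15625

Coefficients of the first fundamental form: E = 1, F = 0, G = u^2 + 1.
Coefficients of the second fundamental form: L = 0, M = -1/sqrt(u^2 + 1), N = 0.
Assemble K = (LN − M²)/(EG − F²) = -1/(u^2 + 1)^2. At (u, v) = (11/2, 2*pi/3): K = -16/15625.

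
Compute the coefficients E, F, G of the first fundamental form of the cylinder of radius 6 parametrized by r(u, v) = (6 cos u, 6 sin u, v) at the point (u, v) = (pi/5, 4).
E = 36;  F = 0;  G = 1

Partials: r_u = (-6*sin(u), 6*cos(u), 0), r_v = (0, 0, 1). As functions of (u, v):
  E = r_u · r_u = 36,
  F = r_u · r_v = 0,
  G = r_v · r_v = 1.
Evaluating at (u, v) = (pi/5, 4): E = 36, F = 0, G = 1.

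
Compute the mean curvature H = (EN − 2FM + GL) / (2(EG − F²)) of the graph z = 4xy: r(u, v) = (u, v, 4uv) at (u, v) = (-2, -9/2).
H = -576*sqrt(389)/151321

With E = 16*v^2 + 1, F = 16*u*v, G = 16*u^2 + 1, L = 0, M = 4/sqrt(16*u^2 + 16*v^2 + 1), N = 0, assemble
  H = (EN − 2FM + GL) / (2(EG − F²)) = -64*u*v/(16*u^2 + 16*v^2 + 1)^(3/2).
At (u, v) = (-2, -9/2): H = -576*sqrt(389)/151321.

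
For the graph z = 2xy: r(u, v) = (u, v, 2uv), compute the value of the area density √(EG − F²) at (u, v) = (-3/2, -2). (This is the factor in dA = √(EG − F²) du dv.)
√(EG − F²)|_{(-3/2, -2)} = sqrt(26)

E = 4*v^2 + 1, F = 4*u*v, G = 4*u^2 + 1, so EG − F² = 4*u^2 + 4*v^2 + 1. Taking the positive square root: √(EG − F²) = sqrt(4*u^2 + 4*v^2 + 1). At (u, v) = (-3/2, -2): sqrt(26).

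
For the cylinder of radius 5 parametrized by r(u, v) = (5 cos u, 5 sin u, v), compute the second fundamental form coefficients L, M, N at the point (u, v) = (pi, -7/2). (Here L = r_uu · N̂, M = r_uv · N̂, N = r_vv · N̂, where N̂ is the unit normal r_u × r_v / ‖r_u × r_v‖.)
L = -5;  M = 0;  N = 0

Compute the unit normal N̂(u, v) = (cos(u), sin(u), 0), and the second partials r_uu, r_uv, r_vv. Take dot products:
  L(u, v) = r_uu · N̂ = -5,
  M(u, v) = r_uv · N̂ = 0,
  N(u, v) = r_vv · N̂ = 0.
Evaluating at (u, v) = (pi, -7/2):
  L = -5, M = 0, N = 0.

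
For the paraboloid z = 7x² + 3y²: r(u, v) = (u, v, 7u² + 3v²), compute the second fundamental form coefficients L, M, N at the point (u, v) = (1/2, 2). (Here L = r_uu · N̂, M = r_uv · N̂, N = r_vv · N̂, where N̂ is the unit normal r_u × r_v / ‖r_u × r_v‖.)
L = 7*sqrt(194)/97;  M = 0;  N = 3*sqrt(194)/97

Compute the unit normal N̂(u, v) = (-14*u/sqrt(196*u^2 + 36*v^2 + 1), -6*v/sqrt(196*u^2 + 36*v^2 + 1), 1/sqrt(196*u^2 + 36*v^2 + 1)), and the second partials r_uu, r_uv, r_vv. Take dot products:
  L(u, v) = r_uu · N̂ = 14/sqrt(196*u^2 + 36*v^2 + 1),
  M(u, v) = r_uv · N̂ = 0,
  N(u, v) = r_vv · N̂ = 6/sqrt(196*u^2 + 36*v^2 + 1).
Evaluating at (u, v) = (1/2, 2):
  L = 7*sqrt(194)/97, M = 0, N = 3*sqrt(194)/97.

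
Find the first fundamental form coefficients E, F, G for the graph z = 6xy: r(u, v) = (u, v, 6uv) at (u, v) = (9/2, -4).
E = 577;  F = -648;  G = 730

Partials: r_u = (1, 0, 6*v), r_v = (0, 1, 6*u). As functions of (u, v):
  E = r_u · r_u = 36*v^2 + 1,
  F = r_u · r_v = 36*u*v,
  G = r_v · r_v = 36*u^2 + 1.
Evaluating at (u, v) = (9/2, -4): E = 577, F = -648, G = 730.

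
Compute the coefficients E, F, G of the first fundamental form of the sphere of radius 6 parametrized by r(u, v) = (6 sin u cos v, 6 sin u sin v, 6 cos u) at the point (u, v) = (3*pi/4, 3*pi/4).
E = 36;  F = 0;  G = 18

Partials: r_u = (6*cos(u)*cos(v), 6*sin(v)*cos(u), -6*sin(u)), r_v = (-6*sin(u)*sin(v), 6*sin(u)*cos(v), 0). As functions of (u, v):
  E = r_u · r_u = 36,
  F = r_u · r_v = 0,
  G = r_v · r_v = 36*sin(u)^2.
Evaluating at (u, v) = (3*pi/4, 3*pi/4): E = 36, F = 0, G = 18.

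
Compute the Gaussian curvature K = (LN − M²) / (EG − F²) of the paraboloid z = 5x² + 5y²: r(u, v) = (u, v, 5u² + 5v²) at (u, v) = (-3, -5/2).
K = 25/582169

Coefficients of the first fundamental form: E = 100*u^2 + 1, F = 100*u*v, G = 100*v^2 + 1.
Coefficients of the second fundamental form: L = 10/sqrt(100*u^2 + 100*v^2 + 1), M = 0, N = 10/sqrt(100*u^2 + 100*v^2 + 1).
Assemble K = (LN − M²)/(EG − F²) = 100/(10000*u^4 + 20000*u^2*v^2 + 200*u^2 + 10000*v^4 + 200*v^2 + 1). At (u, v) = (-3, -5/2): K = 25/582169.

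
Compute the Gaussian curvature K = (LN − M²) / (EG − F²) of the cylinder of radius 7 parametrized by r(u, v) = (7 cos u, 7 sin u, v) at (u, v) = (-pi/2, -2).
K = 0

Coefficients of the first fundamental form: E = 49, F = 0, G = 1.
Coefficients of the second fundamental form: L = -7, M = 0, N = 0.
Assemble K = (LN − M²)/(EG − F²) = 0. At (u, v) = (-pi/2, -2): K = 0.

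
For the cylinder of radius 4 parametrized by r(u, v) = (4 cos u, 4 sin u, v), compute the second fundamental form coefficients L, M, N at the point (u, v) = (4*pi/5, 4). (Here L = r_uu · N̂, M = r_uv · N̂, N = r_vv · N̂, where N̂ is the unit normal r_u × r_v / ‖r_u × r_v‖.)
L = -4;  M = 0;  N = 0

Compute the unit normal N̂(u, v) = (cos(u), sin(u), 0), and the second partials r_uu, r_uv, r_vv. Take dot products:
  L(u, v) = r_uu · N̂ = -4,
  M(u, v) = r_uv · N̂ = 0,
  N(u, v) = r_vv · N̂ = 0.
Evaluating at (u, v) = (4*pi/5, 4):
  L = -4, M = 0, N = 0.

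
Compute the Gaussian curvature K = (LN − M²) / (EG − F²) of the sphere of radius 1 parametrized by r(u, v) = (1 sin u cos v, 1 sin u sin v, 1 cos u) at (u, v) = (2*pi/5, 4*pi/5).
K = 1

Coefficients of the first fundamental form: E = 1, F = 0, G = sin(u)^2.
Coefficients of the second fundamental form: L = -sin(u)/Abs(sin(u)), M = 0, N = -sin(u)^3/Abs(sin(u)).
Assemble K = (LN − M²)/(EG − F²) = 1. At (u, v) = (2*pi/5, 4*pi/5): K = 1.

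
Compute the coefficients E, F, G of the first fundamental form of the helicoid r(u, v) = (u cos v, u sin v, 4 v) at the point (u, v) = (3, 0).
E = 1;  F = 0;  G = 25

Partials: r_u = (cos(v), sin(v), 0), r_v = (-u*sin(v), u*cos(v), 4). As functions of (u, v):
  E = r_u · r_u = 1,
  F = r_u · r_v = 0,
  G = r_v · r_v = u^2 + 16.
Evaluating at (u, v) = (3, 0): E = 1, F = 0, G = 25.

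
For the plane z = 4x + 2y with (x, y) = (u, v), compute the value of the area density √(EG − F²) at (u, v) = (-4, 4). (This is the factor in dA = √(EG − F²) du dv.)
√(EG − F²)|_{(-4, 4)} = sqrt(21)

E = 17, F = 8, G = 5, so EG − F² = 21. Taking the positive square root: √(EG − F²) = sqrt(21). At (u, v) = (-4, 4): sqrt(21).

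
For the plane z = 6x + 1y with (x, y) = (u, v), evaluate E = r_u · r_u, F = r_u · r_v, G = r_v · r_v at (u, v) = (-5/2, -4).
E = 37;  F = 6;  G = 2

Partials: r_u = (1, 0, 6), r_v = (0, 1, 1). As functions of (u, v):
  E = r_u · r_u = 37,
  F = r_u · r_v = 6,
  G = r_v · r_v = 2.
Evaluating at (u, v) = (-5/2, -4): E = 37, F = 6, G = 2.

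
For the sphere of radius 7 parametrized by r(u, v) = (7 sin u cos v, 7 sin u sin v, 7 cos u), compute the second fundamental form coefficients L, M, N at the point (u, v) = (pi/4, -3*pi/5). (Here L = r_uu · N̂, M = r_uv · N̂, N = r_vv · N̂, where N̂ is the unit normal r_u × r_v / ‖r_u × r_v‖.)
L = -7;  M = 0;  N = -7/2

Compute the unit normal N̂(u, v) = (sin(u)^2*cos(v)/Abs(sin(u)), sin(u)^2*sin(v)/Abs(sin(u)), sin(2*u)/(2*Abs(sin(u)))), and the second partials r_uu, r_uv, r_vv. Take dot products:
  L(u, v) = r_uu · N̂ = -7*sin(u)/Abs(sin(u)),
  M(u, v) = r_uv · N̂ = 0,
  N(u, v) = r_vv · N̂ = -7*sin(u)^3/Abs(sin(u)).
Evaluating at (u, v) = (pi/4, -3*pi/5):
  L = -7, M = 0, N = -7/2.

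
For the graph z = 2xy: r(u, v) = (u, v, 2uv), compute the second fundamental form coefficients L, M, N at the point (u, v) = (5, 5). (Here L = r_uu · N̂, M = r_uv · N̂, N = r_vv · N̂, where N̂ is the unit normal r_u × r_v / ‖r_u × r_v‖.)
L = 0;  M = 2*sqrt(201)/201;  N = 0

Compute the unit normal N̂(u, v) = (-2*v/sqrt(4*u^2 + 4*v^2 + 1), -2*u/sqrt(4*u^2 + 4*v^2 + 1), 1/sqrt(4*u^2 + 4*v^2 + 1)), and the second partials r_uu, r_uv, r_vv. Take dot products:
  L(u, v) = r_uu · N̂ = 0,
  M(u, v) = r_uv · N̂ = 2/sqrt(4*u^2 + 4*v^2 + 1),
  N(u, v) = r_vv · N̂ = 0.
Evaluating at (u, v) = (5, 5):
  L = 0, M = 2*sqrt(201)/201, N = 0.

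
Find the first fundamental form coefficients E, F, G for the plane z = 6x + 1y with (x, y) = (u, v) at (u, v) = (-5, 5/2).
E = 37;  F = 6;  G = 2

Partials: r_u = (1, 0, 6), r_v = (0, 1, 1). As functions of (u, v):
  E = r_u · r_u = 37,
  F = r_u · r_v = 6,
  G = r_v · r_v = 2.
Evaluating at (u, v) = (-5, 5/2): E = 37, F = 6, G = 2.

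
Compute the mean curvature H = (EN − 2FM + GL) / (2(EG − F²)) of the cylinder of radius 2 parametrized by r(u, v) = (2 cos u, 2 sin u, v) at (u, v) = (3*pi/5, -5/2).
H = -1/4

With E = 4, F = 0, G = 1, L = -2, M = 0, N = 0, assemble
  H = (EN − 2FM + GL) / (2(EG − F²)) = -1/4.
At (u, v) = (3*pi/5, -5/2): H = -1/4.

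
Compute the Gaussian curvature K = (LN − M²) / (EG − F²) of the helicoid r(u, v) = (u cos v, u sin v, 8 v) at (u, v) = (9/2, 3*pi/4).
K = -1024/113569

Coefficients of the first fundamental form: E = 1, F = 0, G = u^2 + 64.
Coefficients of the second fundamental form: L = 0, M = -8/sqrt(u^2 + 64), N = 0.
Assemble K = (LN − M²)/(EG − F²) = -64/(u^2 + 64)^2. At (u, v) = (9/2, 3*pi/4): K = -1024/113569.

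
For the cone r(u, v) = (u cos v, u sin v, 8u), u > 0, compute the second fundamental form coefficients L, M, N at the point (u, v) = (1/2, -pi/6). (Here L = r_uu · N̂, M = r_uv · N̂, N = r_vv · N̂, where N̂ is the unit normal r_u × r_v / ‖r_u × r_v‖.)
L = 0;  M = 0;  N = 4*sqrt(65)/65

Compute the unit normal N̂(u, v) = (-8*sqrt(65)*u*cos(v)/(65*Abs(u)), -8*sqrt(65)*u*sin(v)/(65*Abs(u)), sqrt(65)*u/(65*Abs(u))), and the second partials r_uu, r_uv, r_vv. Take dot products:
  L(u, v) = r_uu · N̂ = 0,
  M(u, v) = r_uv · N̂ = 0,
  N(u, v) = r_vv · N̂ = 8*sqrt(65)*u^2/(65*Abs(u)).
Evaluating at (u, v) = (1/2, -pi/6):
  L = 0, M = 0, N = 4*sqrt(65)/65.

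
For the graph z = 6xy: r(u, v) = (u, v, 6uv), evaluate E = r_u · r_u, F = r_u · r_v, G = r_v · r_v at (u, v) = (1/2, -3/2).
E = 82;  F = -27;  G = 10

Partials: r_u = (1, 0, 6*v), r_v = (0, 1, 6*u). As functions of (u, v):
  E = r_u · r_u = 36*v^2 + 1,
  F = r_u · r_v = 36*u*v,
  G = r_v · r_v = 36*u^2 + 1.
Evaluating at (u, v) = (1/2, -3/2): E = 82, F = -27, G = 10.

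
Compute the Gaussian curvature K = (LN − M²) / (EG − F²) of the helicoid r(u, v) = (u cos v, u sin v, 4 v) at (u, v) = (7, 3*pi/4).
K = -16/4225

Coefficients of the first fundamental form: E = 1, F = 0, G = u^2 + 16.
Coefficients of the second fundamental form: L = 0, M = -4/sqrt(u^2 + 16), N = 0.
Assemble K = (LN − M²)/(EG − F²) = -16/(u^2 + 16)^2. At (u, v) = (7, 3*pi/4): K = -16/4225.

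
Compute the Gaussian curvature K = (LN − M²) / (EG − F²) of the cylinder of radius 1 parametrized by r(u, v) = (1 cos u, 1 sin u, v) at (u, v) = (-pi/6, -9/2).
K = 0

Coefficients of the first fundamental form: E = 1, F = 0, G = 1.
Coefficients of the second fundamental form: L = -1, M = 0, N = 0.
Assemble K = (LN − M²)/(EG − F²) = 0. At (u, v) = (-pi/6, -9/2): K = 0.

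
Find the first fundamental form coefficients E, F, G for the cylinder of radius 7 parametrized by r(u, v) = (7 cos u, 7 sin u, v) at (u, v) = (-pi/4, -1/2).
E = 49;  F = 0;  G = 1

Partials: r_u = (-7*sin(u), 7*cos(u), 0), r_v = (0, 0, 1). As functions of (u, v):
  E = r_u · r_u = 49,
  F = r_u · r_v = 0,
  G = r_v · r_v = 1.
Evaluating at (u, v) = (-pi/4, -1/2): E = 49, F = 0, G = 1.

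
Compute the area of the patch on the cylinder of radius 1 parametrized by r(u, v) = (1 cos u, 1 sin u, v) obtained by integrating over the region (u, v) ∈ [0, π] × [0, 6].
Area = 6*pi

Area = ∫∫ √(EG − F²) du dv with √(EG − F²) = 1. Integrating over [0, π] × [0, 6] gives 6*pi.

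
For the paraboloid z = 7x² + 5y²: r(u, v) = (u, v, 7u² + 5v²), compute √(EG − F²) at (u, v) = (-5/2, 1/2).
√(EG − F²)|_{(-5/2, 1/2)} = 3*sqrt(139)

E = 196*u^2 + 1, F = 140*u*v, G = 100*v^2 + 1; EG − F² = 196*u^2 + 100*v^2 + 1; √(EG − F²) = sqrt(196*u^2 + 100*v^2 + 1). At the given point: 3*sqrt(139).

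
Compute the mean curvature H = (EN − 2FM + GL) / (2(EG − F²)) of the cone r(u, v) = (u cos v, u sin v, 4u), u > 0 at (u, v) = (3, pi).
H = 2*sqrt(17)/51

With E = 17, F = 0, G = u^2, L = 0, M = 0, N = 4*sqrt(17)*u^2/(17*Abs(u)), assemble
  H = (EN − 2FM + GL) / (2(EG − F²)) = 2*sqrt(17)/(17*Abs(u)).
At (u, v) = (3, pi): H = 2*sqrt(17)/51.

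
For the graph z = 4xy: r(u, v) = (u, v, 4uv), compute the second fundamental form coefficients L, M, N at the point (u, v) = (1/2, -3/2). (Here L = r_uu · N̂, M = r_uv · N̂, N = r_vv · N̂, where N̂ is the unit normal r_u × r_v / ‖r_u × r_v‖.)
L = 0;  M = 4*sqrt(41)/41;  N = 0

Compute the unit normal N̂(u, v) = (-4*v/sqrt(16*u^2 + 16*v^2 + 1), -4*u/sqrt(16*u^2 + 16*v^2 + 1), 1/sqrt(16*u^2 + 16*v^2 + 1)), and the second partials r_uu, r_uv, r_vv. Take dot products:
  L(u, v) = r_uu · N̂ = 0,
  M(u, v) = r_uv · N̂ = 4/sqrt(16*u^2 + 16*v^2 + 1),
  N(u, v) = r_vv · N̂ = 0.
Evaluating at (u, v) = (1/2, -3/2):
  L = 0, M = 4*sqrt(41)/41, N = 0.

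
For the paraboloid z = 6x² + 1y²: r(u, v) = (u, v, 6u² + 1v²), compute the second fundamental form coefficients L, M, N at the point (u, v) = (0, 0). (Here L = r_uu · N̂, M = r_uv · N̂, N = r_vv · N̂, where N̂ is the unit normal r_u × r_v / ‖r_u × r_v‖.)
L = 12;  M = 0;  N = 2

Compute the unit normal N̂(u, v) = (-12*u/sqrt(144*u^2 + 4*v^2 + 1), -2*v/sqrt(144*u^2 + 4*v^2 + 1), 1/sqrt(144*u^2 + 4*v^2 + 1)), and the second partials r_uu, r_uv, r_vv. Take dot products:
  L(u, v) = r_uu · N̂ = 12/sqrt(144*u^2 + 4*v^2 + 1),
  M(u, v) = r_uv · N̂ = 0,
  N(u, v) = r_vv · N̂ = 2/sqrt(144*u^2 + 4*v^2 + 1).
Evaluating at (u, v) = (0, 0):
  L = 12, M = 0, N = 2.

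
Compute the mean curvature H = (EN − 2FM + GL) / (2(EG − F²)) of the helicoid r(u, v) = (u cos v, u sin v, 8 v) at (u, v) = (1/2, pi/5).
H = 0

With E = 1, F = 0, G = u^2 + 64, L = 0, M = -8/sqrt(u^2 + 64), N = 0, assemble
  H = (EN − 2FM + GL) / (2(EG − F²)) = 0.
At (u, v) = (1/2, pi/5): H = 0.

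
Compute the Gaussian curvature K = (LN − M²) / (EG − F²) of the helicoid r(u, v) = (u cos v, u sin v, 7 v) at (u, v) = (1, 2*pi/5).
K = -49/2500

Coefficients of the first fundamental form: E = 1, F = 0, G = u^2 + 49.
Coefficients of the second fundamental form: L = 0, M = -7/sqrt(u^2 + 49), N = 0.
Assemble K = (LN − M²)/(EG − F²) = -49/(u^2 + 49)^2. At (u, v) = (1, 2*pi/5): K = -49/2500.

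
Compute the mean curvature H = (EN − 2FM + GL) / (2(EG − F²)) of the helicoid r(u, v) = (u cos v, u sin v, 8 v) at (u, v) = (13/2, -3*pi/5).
H = 0

With E = 1, F = 0, G = u^2 + 64, L = 0, M = -8/sqrt(u^2 + 64), N = 0, assemble
  H = (EN − 2FM + GL) / (2(EG − F²)) = 0.
At (u, v) = (13/2, -3*pi/5): H = 0.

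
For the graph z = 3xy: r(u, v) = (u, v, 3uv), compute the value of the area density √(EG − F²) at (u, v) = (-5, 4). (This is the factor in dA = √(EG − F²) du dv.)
√(EG − F²)|_{(-5, 4)} = sqrt(370)

E = 9*v^2 + 1, F = 9*u*v, G = 9*u^2 + 1, so EG − F² = 9*u^2 + 9*v^2 + 1. Taking the positive square root: √(EG − F²) = sqrt(9*u^2 + 9*v^2 + 1). At (u, v) = (-5, 4): sqrt(370).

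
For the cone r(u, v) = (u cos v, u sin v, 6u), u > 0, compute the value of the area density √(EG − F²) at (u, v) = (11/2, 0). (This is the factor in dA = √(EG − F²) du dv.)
√(EG − F²)|_{(11/2, 0)} = 11*sqrt(37)/2

E = 37, F = 0, G = u^2, so EG − F² = 37*u^2. Taking the positive square root: √(EG − F²) = sqrt(37)*Abs(u). At (u, v) = (11/2, 0): 11*sqrt(37)/2.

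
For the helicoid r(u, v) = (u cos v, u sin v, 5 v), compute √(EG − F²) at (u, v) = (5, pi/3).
√(EG − F²)|_{(5, pi/3)} = 5*sqrt(2)

E = 1, F = 0, G = u^2 + 25; EG − F² = u^2 + 25; √(EG − F²) = sqrt(u^2 + 25). At the given point: 5*sqrt(2).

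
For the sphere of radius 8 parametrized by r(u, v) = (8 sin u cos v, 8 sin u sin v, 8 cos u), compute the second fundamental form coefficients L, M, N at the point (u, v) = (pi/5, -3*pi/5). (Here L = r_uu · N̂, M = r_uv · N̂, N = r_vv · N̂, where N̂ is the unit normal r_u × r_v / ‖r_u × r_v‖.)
L = -8;  M = 0;  N = -5 + sqrt(5)

Compute the unit normal N̂(u, v) = (sin(u)^2*cos(v)/Abs(sin(u)), sin(u)^2*sin(v)/Abs(sin(u)), sin(2*u)/(2*Abs(sin(u)))), and the second partials r_uu, r_uv, r_vv. Take dot products:
  L(u, v) = r_uu · N̂ = -8*sin(u)/Abs(sin(u)),
  M(u, v) = r_uv · N̂ = 0,
  N(u, v) = r_vv · N̂ = -8*sin(u)^3/Abs(sin(u)).
Evaluating at (u, v) = (pi/5, -3*pi/5):
  L = -8, M = 0, N = -5 + sqrt(5).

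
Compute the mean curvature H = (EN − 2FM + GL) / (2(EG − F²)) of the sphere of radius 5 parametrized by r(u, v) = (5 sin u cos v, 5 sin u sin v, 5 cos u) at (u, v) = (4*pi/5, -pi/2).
H = -1/5

With E = 25, F = 0, G = 25*sin(u)^2, L = -5*sin(u)/Abs(sin(u)), M = 0, N = -5*sin(u)^3/Abs(sin(u)), assemble
  H = (EN − 2FM + GL) / (2(EG − F²)) = -sin(u)/(5*Abs(sin(u))).
At (u, v) = (4*pi/5, -pi/2): H = -1/5.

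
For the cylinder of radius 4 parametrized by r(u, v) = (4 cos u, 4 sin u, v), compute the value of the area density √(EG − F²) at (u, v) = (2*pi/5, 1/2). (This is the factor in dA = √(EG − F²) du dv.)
√(EG − F²)|_{(2*pi/5, 1/2)} = 4

E = 16, F = 0, G = 1, so EG − F² = 16. Taking the positive square root: √(EG − F²) = 4. At (u, v) = (2*pi/5, 1/2): 4.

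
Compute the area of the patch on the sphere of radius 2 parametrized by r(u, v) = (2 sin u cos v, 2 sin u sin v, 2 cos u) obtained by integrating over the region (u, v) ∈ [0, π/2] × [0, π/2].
Area = 2*pi

Area = ∫∫ √(EG − F²) du dv with √(EG − F²) = 4*Abs(sin(u)). Integrating over [0, π/2] × [0, π/2] gives 2*pi.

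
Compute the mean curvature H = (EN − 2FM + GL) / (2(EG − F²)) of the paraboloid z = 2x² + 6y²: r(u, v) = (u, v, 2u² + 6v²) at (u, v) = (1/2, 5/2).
H = 1832*sqrt(905)/819025

With E = 16*u^2 + 1, F = 48*u*v, G = 144*v^2 + 1, L = 4/sqrt(16*u^2 + 144*v^2 + 1), M = 0, N = 12/sqrt(16*u^2 + 144*v^2 + 1), assemble
  H = (EN − 2FM + GL) / (2(EG − F²)) = 8*(12*u^2 + 36*v^2 + 1)/(16*u^2 + 144*v^2 + 1)^(3/2).
At (u, v) = (1/2, 5/2): H = 1832*sqrt(905)/819025.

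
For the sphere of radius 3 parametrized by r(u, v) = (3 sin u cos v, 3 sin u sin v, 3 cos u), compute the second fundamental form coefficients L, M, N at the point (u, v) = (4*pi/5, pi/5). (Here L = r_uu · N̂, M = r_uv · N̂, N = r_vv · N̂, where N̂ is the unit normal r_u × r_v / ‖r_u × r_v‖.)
L = -3;  M = 0;  N = -15/8 + 3*sqrt(5)/8

Compute the unit normal N̂(u, v) = (sin(u)^2*cos(v)/Abs(sin(u)), sin(u)^2*sin(v)/Abs(sin(u)), sin(2*u)/(2*Abs(sin(u)))), and the second partials r_uu, r_uv, r_vv. Take dot products:
  L(u, v) = r_uu · N̂ = -3*sin(u)/Abs(sin(u)),
  M(u, v) = r_uv · N̂ = 0,
  N(u, v) = r_vv · N̂ = -3*sin(u)^3/Abs(sin(u)).
Evaluating at (u, v) = (4*pi/5, pi/5):
  L = -3, M = 0, N = -15/8 + 3*sqrt(5)/8.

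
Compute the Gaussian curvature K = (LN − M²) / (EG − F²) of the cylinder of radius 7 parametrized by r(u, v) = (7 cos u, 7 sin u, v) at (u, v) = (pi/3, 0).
K = 0

Coefficients of the first fundamental form: E = 49, F = 0, G = 1.
Coefficients of the second fundamental form: L = -7, M = 0, N = 0.
Assemble K = (LN − M²)/(EG − F²) = 0. At (u, v) = (pi/3, 0): K = 0.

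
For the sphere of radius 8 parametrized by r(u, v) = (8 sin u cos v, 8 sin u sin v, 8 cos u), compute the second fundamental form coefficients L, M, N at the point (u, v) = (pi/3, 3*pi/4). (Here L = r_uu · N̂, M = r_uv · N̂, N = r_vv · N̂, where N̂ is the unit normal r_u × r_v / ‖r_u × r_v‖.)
L = -8;  M = 0;  N = -6

Compute the unit normal N̂(u, v) = (sin(u)^2*cos(v)/Abs(sin(u)), sin(u)^2*sin(v)/Abs(sin(u)), sin(2*u)/(2*Abs(sin(u)))), and the second partials r_uu, r_uv, r_vv. Take dot products:
  L(u, v) = r_uu · N̂ = -8*sin(u)/Abs(sin(u)),
  M(u, v) = r_uv · N̂ = 0,
  N(u, v) = r_vv · N̂ = -8*sin(u)^3/Abs(sin(u)).
Evaluating at (u, v) = (pi/3, 3*pi/4):
  L = -8, M = 0, N = -6.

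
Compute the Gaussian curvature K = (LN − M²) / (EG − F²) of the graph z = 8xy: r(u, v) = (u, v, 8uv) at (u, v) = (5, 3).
K = -64/4739329

Coefficients of the first fundamental form: E = 64*v^2 + 1, F = 64*u*v, G = 64*u^2 + 1.
Coefficients of the second fundamental form: L = 0, M = 8/sqrt(64*u^2 + 64*v^2 + 1), N = 0.
Assemble K = (LN − M²)/(EG − F²) = -64/(4096*u^4 + 8192*u^2*v^2 + 128*u^2 + 4096*v^4 + 128*v^2 + 1). At (u, v) = (5, 3): K = -64/4739329.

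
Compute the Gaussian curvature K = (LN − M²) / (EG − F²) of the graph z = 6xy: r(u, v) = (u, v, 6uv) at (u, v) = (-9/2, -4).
K = -9/426409

Coefficients of the first fundamental form: E = 36*v^2 + 1, F = 36*u*v, G = 36*u^2 + 1.
Coefficients of the second fundamental form: L = 0, M = 6/sqrt(36*u^2 + 36*v^2 + 1), N = 0.
Assemble K = (LN − M²)/(EG − F²) = -36/(1296*u^4 + 2592*u^2*v^2 + 72*u^2 + 1296*v^4 + 72*v^2 + 1). At (u, v) = (-9/2, -4): K = -9/426409.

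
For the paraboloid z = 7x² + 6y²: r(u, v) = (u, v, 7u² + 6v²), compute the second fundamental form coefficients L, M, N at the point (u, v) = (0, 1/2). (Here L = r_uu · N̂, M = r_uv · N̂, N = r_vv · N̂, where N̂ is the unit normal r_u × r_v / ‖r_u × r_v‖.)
L = 14*sqrt(37)/37;  M = 0;  N = 12*sqrt(37)/37

Compute the unit normal N̂(u, v) = (-14*u/sqrt(196*u^2 + 144*v^2 + 1), -12*v/sqrt(196*u^2 + 144*v^2 + 1), 1/sqrt(196*u^2 + 144*v^2 + 1)), and the second partials r_uu, r_uv, r_vv. Take dot products:
  L(u, v) = r_uu · N̂ = 14/sqrt(196*u^2 + 144*v^2 + 1),
  M(u, v) = r_uv · N̂ = 0,
  N(u, v) = r_vv · N̂ = 12/sqrt(196*u^2 + 144*v^2 + 1).
Evaluating at (u, v) = (0, 1/2):
  L = 14*sqrt(37)/37, M = 0, N = 12*sqrt(37)/37.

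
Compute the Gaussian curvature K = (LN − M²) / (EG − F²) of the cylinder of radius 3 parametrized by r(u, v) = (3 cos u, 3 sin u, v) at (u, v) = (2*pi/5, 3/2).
K = 0

Coefficients of the first fundamental form: E = 9, F = 0, G = 1.
Coefficients of the second fundamental form: L = -3, M = 0, N = 0.
Assemble K = (LN − M²)/(EG − F²) = 0. At (u, v) = (2*pi/5, 3/2): K = 0.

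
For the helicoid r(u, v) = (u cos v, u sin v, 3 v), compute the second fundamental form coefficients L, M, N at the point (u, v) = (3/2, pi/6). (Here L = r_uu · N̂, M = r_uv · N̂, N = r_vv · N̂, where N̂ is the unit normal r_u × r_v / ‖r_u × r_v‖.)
L = 0;  M = -2*sqrt(5)/5;  N = 0

Compute the unit normal N̂(u, v) = (3*sin(v)/sqrt(u^2 + 9), -3*cos(v)/sqrt(u^2 + 9), u/sqrt(u^2 + 9)), and the second partials r_uu, r_uv, r_vv. Take dot products:
  L(u, v) = r_uu · N̂ = 0,
  M(u, v) = r_uv · N̂ = -3/sqrt(u^2 + 9),
  N(u, v) = r_vv · N̂ = 0.
Evaluating at (u, v) = (3/2, pi/6):
  L = 0, M = -2*sqrt(5)/5, N = 0.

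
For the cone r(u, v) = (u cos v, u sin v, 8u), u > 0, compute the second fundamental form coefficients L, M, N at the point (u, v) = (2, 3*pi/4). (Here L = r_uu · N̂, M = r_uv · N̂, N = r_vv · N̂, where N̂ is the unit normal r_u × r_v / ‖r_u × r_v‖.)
L = 0;  M = 0;  N = 16*sqrt(65)/65

Compute the unit normal N̂(u, v) = (-8*sqrt(65)*u*cos(v)/(65*Abs(u)), -8*sqrt(65)*u*sin(v)/(65*Abs(u)), sqrt(65)*u/(65*Abs(u))), and the second partials r_uu, r_uv, r_vv. Take dot products:
  L(u, v) = r_uu · N̂ = 0,
  M(u, v) = r_uv · N̂ = 0,
  N(u, v) = r_vv · N̂ = 8*sqrt(65)*u^2/(65*Abs(u)).
Evaluating at (u, v) = (2, 3*pi/4):
  L = 0, M = 0, N = 16*sqrt(65)/65.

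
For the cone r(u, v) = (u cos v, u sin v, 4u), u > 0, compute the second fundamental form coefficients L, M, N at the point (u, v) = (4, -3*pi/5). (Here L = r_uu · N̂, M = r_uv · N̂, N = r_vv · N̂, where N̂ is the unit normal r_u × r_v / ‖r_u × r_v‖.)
L = 0;  M = 0;  N = 16*sqrt(17)/17

Compute the unit normal N̂(u, v) = (-4*sqrt(17)*u*cos(v)/(17*Abs(u)), -4*sqrt(17)*u*sin(v)/(17*Abs(u)), sqrt(17)*u/(17*Abs(u))), and the second partials r_uu, r_uv, r_vv. Take dot products:
  L(u, v) = r_uu · N̂ = 0,
  M(u, v) = r_uv · N̂ = 0,
  N(u, v) = r_vv · N̂ = 4*sqrt(17)*u^2/(17*Abs(u)).
Evaluating at (u, v) = (4, -3*pi/5):
  L = 0, M = 0, N = 16*sqrt(17)/17.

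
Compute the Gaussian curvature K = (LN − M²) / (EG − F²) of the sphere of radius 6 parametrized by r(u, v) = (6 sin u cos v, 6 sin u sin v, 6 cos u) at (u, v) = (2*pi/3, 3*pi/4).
K = 1/36

Coefficients of the first fundamental form: E = 36, F = 0, G = 36*sin(u)^2.
Coefficients of the second fundamental form: L = -6*sin(u)/Abs(sin(u)), M = 0, N = -6*sin(u)^3/Abs(sin(u)).
Assemble K = (LN − M²)/(EG − F²) = 1/36. At (u, v) = (2*pi/3, 3*pi/4): K = 1/36.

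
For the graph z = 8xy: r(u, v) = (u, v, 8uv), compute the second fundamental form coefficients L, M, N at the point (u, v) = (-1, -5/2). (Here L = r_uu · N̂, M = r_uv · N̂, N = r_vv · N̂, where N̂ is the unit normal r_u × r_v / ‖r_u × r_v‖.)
L = 0;  M = 8*sqrt(465)/465;  N = 0

Compute the unit normal N̂(u, v) = (-8*v/sqrt(64*u^2 + 64*v^2 + 1), -8*u/sqrt(64*u^2 + 64*v^2 + 1), 1/sqrt(64*u^2 + 64*v^2 + 1)), and the second partials r_uu, r_uv, r_vv. Take dot products:
  L(u, v) = r_uu · N̂ = 0,
  M(u, v) = r_uv · N̂ = 8/sqrt(64*u^2 + 64*v^2 + 1),
  N(u, v) = r_vv · N̂ = 0.
Evaluating at (u, v) = (-1, -5/2):
  L = 0, M = 8*sqrt(465)/465, N = 0.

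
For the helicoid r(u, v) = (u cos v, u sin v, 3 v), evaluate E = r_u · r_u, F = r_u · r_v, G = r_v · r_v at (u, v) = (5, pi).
E = 1;  F = 0;  G = 34

Partials: r_u = (cos(v), sin(v), 0), r_v = (-u*sin(v), u*cos(v), 3). As functions of (u, v):
  E = r_u · r_u = 1,
  F = r_u · r_v = 0,
  G = r_v · r_v = u^2 + 9.
Evaluating at (u, v) = (5, pi): E = 1, F = 0, G = 34.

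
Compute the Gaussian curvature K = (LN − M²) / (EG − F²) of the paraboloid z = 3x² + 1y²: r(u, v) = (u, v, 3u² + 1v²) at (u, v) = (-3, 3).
K = 12/130321

Coefficients of the first fundamental form: E = 36*u^2 + 1, F = 12*u*v, G = 4*v^2 + 1.
Coefficients of the second fundamental form: L = 6/sqrt(36*u^2 + 4*v^2 + 1), M = 0, N = 2/sqrt(36*u^2 + 4*v^2 + 1).
Assemble K = (LN − M²)/(EG − F²) = 12/(1296*u^4 + 288*u^2*v^2 + 72*u^2 + 16*v^4 + 8*v^2 + 1). At (u, v) = (-3, 3): K = 12/130321.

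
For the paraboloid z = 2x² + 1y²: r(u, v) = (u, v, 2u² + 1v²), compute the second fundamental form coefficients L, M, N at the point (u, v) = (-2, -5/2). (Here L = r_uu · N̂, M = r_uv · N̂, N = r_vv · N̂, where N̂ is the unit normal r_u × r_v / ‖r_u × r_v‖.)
L = 2*sqrt(10)/15;  M = 0;  N = sqrt(10)/15

Compute the unit normal N̂(u, v) = (-4*u/sqrt(16*u^2 + 4*v^2 + 1), -2*v/sqrt(16*u^2 + 4*v^2 + 1), 1/sqrt(16*u^2 + 4*v^2 + 1)), and the second partials r_uu, r_uv, r_vv. Take dot products:
  L(u, v) = r_uu · N̂ = 4/sqrt(16*u^2 + 4*v^2 + 1),
  M(u, v) = r_uv · N̂ = 0,
  N(u, v) = r_vv · N̂ = 2/sqrt(16*u^2 + 4*v^2 + 1).
Evaluating at (u, v) = (-2, -5/2):
  L = 2*sqrt(10)/15, M = 0, N = sqrt(10)/15.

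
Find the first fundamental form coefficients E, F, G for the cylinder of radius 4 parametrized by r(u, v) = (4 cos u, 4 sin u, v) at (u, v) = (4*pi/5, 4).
E = 16;  F = 0;  G = 1

Partials: r_u = (-4*sin(u), 4*cos(u), 0), r_v = (0, 0, 1). As functions of (u, v):
  E = r_u · r_u = 16,
  F = r_u · r_v = 0,
  G = r_v · r_v = 1.
Evaluating at (u, v) = (4*pi/5, 4): E = 16, F = 0, G = 1.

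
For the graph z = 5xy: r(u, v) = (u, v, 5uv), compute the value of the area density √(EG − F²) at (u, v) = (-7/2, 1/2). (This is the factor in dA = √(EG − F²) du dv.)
√(EG − F²)|_{(-7/2, 1/2)} = sqrt(1254)/2

E = 25*v^2 + 1, F = 25*u*v, G = 25*u^2 + 1, so EG − F² = 25*u^2 + 25*v^2 + 1. Taking the positive square root: √(EG − F²) = sqrt(25*u^2 + 25*v^2 + 1). At (u, v) = (-7/2, 1/2): sqrt(1254)/2.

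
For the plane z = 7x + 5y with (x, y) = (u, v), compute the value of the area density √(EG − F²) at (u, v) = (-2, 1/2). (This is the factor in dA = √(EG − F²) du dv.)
√(EG − F²)|_{(-2, 1/2)} = 5*sqrt(3)

E = 50, F = 35, G = 26, so EG − F² = 75. Taking the positive square root: √(EG − F²) = 5*sqrt(3). At (u, v) = (-2, 1/2): 5*sqrt(3).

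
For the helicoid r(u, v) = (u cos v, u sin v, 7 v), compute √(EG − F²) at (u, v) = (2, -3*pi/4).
√(EG − F²)|_{(2, -3*pi/4)} = sqrt(53)

E = 1, F = 0, G = u^2 + 49; EG − F² = u^2 + 49; √(EG − F²) = sqrt(u^2 + 49). At the given point: sqrt(53).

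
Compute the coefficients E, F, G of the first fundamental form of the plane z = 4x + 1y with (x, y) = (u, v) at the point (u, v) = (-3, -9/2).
E = 17;  F = 4;  G = 2

Partials: r_u = (1, 0, 4), r_v = (0, 1, 1). As functions of (u, v):
  E = r_u · r_u = 17,
  F = r_u · r_v = 4,
  G = r_v · r_v = 2.
Evaluating at (u, v) = (-3, -9/2): E = 17, F = 4, G = 2.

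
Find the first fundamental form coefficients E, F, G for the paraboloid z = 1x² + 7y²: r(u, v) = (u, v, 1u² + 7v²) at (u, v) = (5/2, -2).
E = 26;  F = -140;  G = 785

Partials: r_u = (1, 0, 2*u), r_v = (0, 1, 14*v). As functions of (u, v):
  E = r_u · r_u = 4*u^2 + 1,
  F = r_u · r_v = 28*u*v,
  G = r_v · r_v = 196*v^2 + 1.
Evaluating at (u, v) = (5/2, -2): E = 26, F = -140, G = 785.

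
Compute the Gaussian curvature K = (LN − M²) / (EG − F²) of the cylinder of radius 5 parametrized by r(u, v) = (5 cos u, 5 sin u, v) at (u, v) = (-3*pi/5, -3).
K = 0

Coefficients of the first fundamental form: E = 25, F = 0, G = 1.
Coefficients of the second fundamental form: L = -5, M = 0, N = 0.
Assemble K = (LN − M²)/(EG − F²) = 0. At (u, v) = (-3*pi/5, -3): K = 0.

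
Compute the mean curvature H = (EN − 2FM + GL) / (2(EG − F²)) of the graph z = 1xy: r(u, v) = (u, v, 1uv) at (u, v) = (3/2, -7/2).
H = 21*sqrt(62)/1922

With E = v^2 + 1, F = u*v, G = u^2 + 1, L = 0, M = 1/sqrt(u^2 + v^2 + 1), N = 0, assemble
  H = (EN − 2FM + GL) / (2(EG − F²)) = -u*v/(u^2 + v^2 + 1)^(3/2).
At (u, v) = (3/2, -7/2): H = 21*sqrt(62)/1922.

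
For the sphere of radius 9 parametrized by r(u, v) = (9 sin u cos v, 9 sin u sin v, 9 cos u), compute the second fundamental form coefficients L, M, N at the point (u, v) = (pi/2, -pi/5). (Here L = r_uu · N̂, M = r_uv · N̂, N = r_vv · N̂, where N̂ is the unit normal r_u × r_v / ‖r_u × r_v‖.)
L = -9;  M = 0;  N = -9

Compute the unit normal N̂(u, v) = (sin(u)^2*cos(v)/Abs(sin(u)), sin(u)^2*sin(v)/Abs(sin(u)), sin(2*u)/(2*Abs(sin(u)))), and the second partials r_uu, r_uv, r_vv. Take dot products:
  L(u, v) = r_uu · N̂ = -9*sin(u)/Abs(sin(u)),
  M(u, v) = r_uv · N̂ = 0,
  N(u, v) = r_vv · N̂ = -9*sin(u)^3/Abs(sin(u)).
Evaluating at (u, v) = (pi/2, -pi/5):
  L = -9, M = 0, N = -9.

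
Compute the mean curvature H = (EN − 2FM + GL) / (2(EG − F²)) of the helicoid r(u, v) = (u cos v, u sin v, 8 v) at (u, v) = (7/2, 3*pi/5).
H = 0

With E = 1, F = 0, G = u^2 + 64, L = 0, M = -8/sqrt(u^2 + 64), N = 0, assemble
  H = (EN − 2FM + GL) / (2(EG − F²)) = 0.
At (u, v) = (7/2, 3*pi/5): H = 0.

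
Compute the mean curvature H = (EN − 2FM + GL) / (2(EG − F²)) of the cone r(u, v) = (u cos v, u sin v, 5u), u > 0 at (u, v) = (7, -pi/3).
H = 5*sqrt(26)/364

With E = 26, F = 0, G = u^2, L = 0, M = 0, N = 5*sqrt(26)*u^2/(26*Abs(u)), assemble
  H = (EN − 2FM + GL) / (2(EG − F²)) = 5*sqrt(26)/(52*Abs(u)).
At (u, v) = (7, -pi/3): H = 5*sqrt(26)/364.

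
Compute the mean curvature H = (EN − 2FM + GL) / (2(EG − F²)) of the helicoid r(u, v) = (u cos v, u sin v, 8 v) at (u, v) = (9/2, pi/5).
H = 0

With E = 1, F = 0, G = u^2 + 64, L = 0, M = -8/sqrt(u^2 + 64), N = 0, assemble
  H = (EN − 2FM + GL) / (2(EG − F²)) = 0.
At (u, v) = (9/2, pi/5): H = 0.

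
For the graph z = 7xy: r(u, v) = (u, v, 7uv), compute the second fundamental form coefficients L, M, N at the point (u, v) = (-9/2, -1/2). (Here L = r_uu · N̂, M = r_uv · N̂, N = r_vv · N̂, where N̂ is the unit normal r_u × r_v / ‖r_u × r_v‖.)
L = 0;  M = 7*sqrt(4022)/2011;  N = 0

Compute the unit normal N̂(u, v) = (-7*v/sqrt(49*u^2 + 49*v^2 + 1), -7*u/sqrt(49*u^2 + 49*v^2 + 1), 1/sqrt(49*u^2 + 49*v^2 + 1)), and the second partials r_uu, r_uv, r_vv. Take dot products:
  L(u, v) = r_uu · N̂ = 0,
  M(u, v) = r_uv · N̂ = 7/sqrt(49*u^2 + 49*v^2 + 1),
  N(u, v) = r_vv · N̂ = 0.
Evaluating at (u, v) = (-9/2, -1/2):
  L = 0, M = 7*sqrt(4022)/2011, N = 0.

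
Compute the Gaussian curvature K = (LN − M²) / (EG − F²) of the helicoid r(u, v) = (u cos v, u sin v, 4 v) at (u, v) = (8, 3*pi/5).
K = -1/400

Coefficients of the first fundamental form: E = 1, F = 0, G = u^2 + 16.
Coefficients of the second fundamental form: L = 0, M = -4/sqrt(u^2 + 16), N = 0.
Assemble K = (LN − M²)/(EG − F²) = -16/(u^2 + 16)^2. At (u, v) = (8, 3*pi/5): K = -1/400.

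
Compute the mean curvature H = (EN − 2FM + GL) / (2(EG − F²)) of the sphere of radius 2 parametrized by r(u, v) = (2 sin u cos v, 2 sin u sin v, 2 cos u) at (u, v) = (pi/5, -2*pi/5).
H = -1/2

With E = 4, F = 0, G = 4*sin(u)^2, L = -2*sin(u)/Abs(sin(u)), M = 0, N = -2*sin(u)^3/Abs(sin(u)), assemble
  H = (EN − 2FM + GL) / (2(EG − F²)) = -sin(u)/(2*Abs(sin(u))).
At (u, v) = (pi/5, -2*pi/5): H = -1/2.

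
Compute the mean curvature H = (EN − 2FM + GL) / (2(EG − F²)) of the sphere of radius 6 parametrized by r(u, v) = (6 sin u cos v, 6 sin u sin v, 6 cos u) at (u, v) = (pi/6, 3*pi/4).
H = -1/6

With E = 36, F = 0, G = 36*sin(u)^2, L = -6*sin(u)/Abs(sin(u)), M = 0, N = -6*sin(u)^3/Abs(sin(u)), assemble
  H = (EN − 2FM + GL) / (2(EG − F²)) = -sin(u)/(6*Abs(sin(u))).
At (u, v) = (pi/6, 3*pi/4): H = -1/6.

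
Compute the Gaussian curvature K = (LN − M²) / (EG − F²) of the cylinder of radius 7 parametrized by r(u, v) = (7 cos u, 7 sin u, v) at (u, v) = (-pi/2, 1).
K = 0

Coefficients of the first fundamental form: E = 49, F = 0, G = 1.
Coefficients of the second fundamental form: L = -7, M = 0, N = 0.
Assemble K = (LN − M²)/(EG − F²) = 0. At (u, v) = (-pi/2, 1): K = 0.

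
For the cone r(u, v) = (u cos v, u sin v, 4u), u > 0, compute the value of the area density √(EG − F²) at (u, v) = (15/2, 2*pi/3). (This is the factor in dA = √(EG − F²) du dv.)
√(EG − F²)|_{(15/2, 2*pi/3)} = 15*sqrt(17)/2

E = 17, F = 0, G = u^2, so EG − F² = 17*u^2. Taking the positive square root: √(EG − F²) = sqrt(17)*Abs(u). At (u, v) = (15/2, 2*pi/3): 15*sqrt(17)/2.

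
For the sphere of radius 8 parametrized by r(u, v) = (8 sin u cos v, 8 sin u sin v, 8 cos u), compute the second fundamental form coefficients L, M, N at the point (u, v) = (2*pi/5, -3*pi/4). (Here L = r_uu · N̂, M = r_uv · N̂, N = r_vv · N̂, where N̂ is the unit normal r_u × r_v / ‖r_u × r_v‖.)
L = -8;  M = 0;  N = -5 - sqrt(5)

Compute the unit normal N̂(u, v) = (sin(u)^2*cos(v)/Abs(sin(u)), sin(u)^2*sin(v)/Abs(sin(u)), sin(2*u)/(2*Abs(sin(u)))), and the second partials r_uu, r_uv, r_vv. Take dot products:
  L(u, v) = r_uu · N̂ = -8*sin(u)/Abs(sin(u)),
  M(u, v) = r_uv · N̂ = 0,
  N(u, v) = r_vv · N̂ = -8*sin(u)^3/Abs(sin(u)).
Evaluating at (u, v) = (2*pi/5, -3*pi/4):
  L = -8, M = 0, N = -5 - sqrt(5).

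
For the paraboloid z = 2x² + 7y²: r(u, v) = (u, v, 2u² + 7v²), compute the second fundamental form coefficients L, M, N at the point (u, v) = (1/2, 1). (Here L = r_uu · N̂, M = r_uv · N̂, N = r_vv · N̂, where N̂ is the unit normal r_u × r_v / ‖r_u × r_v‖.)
L = 4*sqrt(201)/201;  M = 0;  N = 14*sqrt(201)/201

Compute the unit normal N̂(u, v) = (-4*u/sqrt(16*u^2 + 196*v^2 + 1), -14*v/sqrt(16*u^2 + 196*v^2 + 1), 1/sqrt(16*u^2 + 196*v^2 + 1)), and the second partials r_uu, r_uv, r_vv. Take dot products:
  L(u, v) = r_uu · N̂ = 4/sqrt(16*u^2 + 196*v^2 + 1),
  M(u, v) = r_uv · N̂ = 0,
  N(u, v) = r_vv · N̂ = 14/sqrt(16*u^2 + 196*v^2 + 1).
Evaluating at (u, v) = (1/2, 1):
  L = 4*sqrt(201)/201, M = 0, N = 14*sqrt(201)/201.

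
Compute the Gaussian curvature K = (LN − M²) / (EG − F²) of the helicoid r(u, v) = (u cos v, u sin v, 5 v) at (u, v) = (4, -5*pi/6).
K = -25/1681

Coefficients of the first fundamental form: E = 1, F = 0, G = u^2 + 25.
Coefficients of the second fundamental form: L = 0, M = -5/sqrt(u^2 + 25), N = 0.
Assemble K = (LN − M²)/(EG − F²) = -25/(u^2 + 25)^2. At (u, v) = (4, -5*pi/6): K = -25/1681.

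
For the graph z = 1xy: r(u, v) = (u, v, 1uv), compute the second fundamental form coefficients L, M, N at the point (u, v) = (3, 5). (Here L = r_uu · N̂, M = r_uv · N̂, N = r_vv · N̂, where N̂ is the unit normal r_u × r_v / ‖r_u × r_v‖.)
L = 0;  M = sqrt(35)/35;  N = 0

Compute the unit normal N̂(u, v) = (-v/sqrt(u^2 + v^2 + 1), -u/sqrt(u^2 + v^2 + 1), 1/sqrt(u^2 + v^2 + 1)), and the second partials r_uu, r_uv, r_vv. Take dot products:
  L(u, v) = r_uu · N̂ = 0,
  M(u, v) = r_uv · N̂ = 1/sqrt(u^2 + v^2 + 1),
  N(u, v) = r_vv · N̂ = 0.
Evaluating at (u, v) = (3, 5):
  L = 0, M = sqrt(35)/35, N = 0.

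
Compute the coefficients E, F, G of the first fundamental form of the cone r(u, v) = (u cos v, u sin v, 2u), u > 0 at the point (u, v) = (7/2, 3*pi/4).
E = 5;  F = 0;  G = 49/4

Partials: r_u = (cos(v), sin(v), 2), r_v = (-u*sin(v), u*cos(v), 0). As functions of (u, v):
  E = r_u · r_u = 5,
  F = r_u · r_v = 0,
  G = r_v · r_v = u^2.
Evaluating at (u, v) = (7/2, 3*pi/4): E = 5, F = 0, G = 49/4.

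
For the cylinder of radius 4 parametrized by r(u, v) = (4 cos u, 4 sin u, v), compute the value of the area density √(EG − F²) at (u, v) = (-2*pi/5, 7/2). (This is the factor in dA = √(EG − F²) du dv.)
√(EG − F²)|_{(-2*pi/5, 7/2)} = 4

E = 16, F = 0, G = 1, so EG − F² = 16. Taking the positive square root: √(EG − F²) = 4. At (u, v) = (-2*pi/5, 7/2): 4.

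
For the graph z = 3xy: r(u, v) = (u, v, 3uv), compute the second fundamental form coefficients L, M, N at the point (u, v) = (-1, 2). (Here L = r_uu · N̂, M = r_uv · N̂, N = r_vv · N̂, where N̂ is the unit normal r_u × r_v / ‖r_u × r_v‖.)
L = 0;  M = 3*sqrt(46)/46;  N = 0

Compute the unit normal N̂(u, v) = (-3*v/sqrt(9*u^2 + 9*v^2 + 1), -3*u/sqrt(9*u^2 + 9*v^2 + 1), 1/sqrt(9*u^2 + 9*v^2 + 1)), and the second partials r_uu, r_uv, r_vv. Take dot products:
  L(u, v) = r_uu · N̂ = 0,
  M(u, v) = r_uv · N̂ = 3/sqrt(9*u^2 + 9*v^2 + 1),
  N(u, v) = r_vv · N̂ = 0.
Evaluating at (u, v) = (-1, 2):
  L = 0, M = 3*sqrt(46)/46, N = 0.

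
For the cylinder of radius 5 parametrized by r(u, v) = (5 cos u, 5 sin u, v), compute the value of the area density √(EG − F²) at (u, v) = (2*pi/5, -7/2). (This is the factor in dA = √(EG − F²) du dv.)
√(EG − F²)|_{(2*pi/5, -7/2)} = 5

E = 25, F = 0, G = 1, so EG − F² = 25. Taking the positive square root: √(EG − F²) = 5. At (u, v) = (2*pi/5, -7/2): 5.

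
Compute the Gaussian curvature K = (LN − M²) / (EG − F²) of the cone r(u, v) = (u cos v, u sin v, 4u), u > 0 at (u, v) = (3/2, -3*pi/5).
K = 0

Coefficients of the first fundamental form: E = 17, F = 0, G = u^2.
Coefficients of the second fundamental form: L = 0, M = 0, N = 4*sqrt(17)*u^2/(17*Abs(u)).
Assemble K = (LN − M²)/(EG − F²) = 0. At (u, v) = (3/2, -3*pi/5): K = 0.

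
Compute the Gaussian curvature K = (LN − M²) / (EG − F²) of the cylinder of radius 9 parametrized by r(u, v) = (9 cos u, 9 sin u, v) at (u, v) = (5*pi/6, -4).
K = 0

Coefficients of the first fundamental form: E = 81, F = 0, G = 1.
Coefficients of the second fundamental form: L = -9, M = 0, N = 0.
Assemble K = (LN − M²)/(EG − F²) = 0. At (u, v) = (5*pi/6, -4): K = 0.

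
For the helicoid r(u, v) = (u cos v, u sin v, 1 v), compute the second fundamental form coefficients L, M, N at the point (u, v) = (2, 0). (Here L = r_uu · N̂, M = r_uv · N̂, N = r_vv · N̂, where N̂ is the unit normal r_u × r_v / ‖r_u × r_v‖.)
L = 0;  M = -sqrt(5)/5;  N = 0

Compute the unit normal N̂(u, v) = (sin(v)/sqrt(u^2 + 1), -cos(v)/sqrt(u^2 + 1), u/sqrt(u^2 + 1)), and the second partials r_uu, r_uv, r_vv. Take dot products:
  L(u, v) = r_uu · N̂ = 0,
  M(u, v) = r_uv · N̂ = -1/sqrt(u^2 + 1),
  N(u, v) = r_vv · N̂ = 0.
Evaluating at (u, v) = (2, 0):
  L = 0, M = -sqrt(5)/5, N = 0.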